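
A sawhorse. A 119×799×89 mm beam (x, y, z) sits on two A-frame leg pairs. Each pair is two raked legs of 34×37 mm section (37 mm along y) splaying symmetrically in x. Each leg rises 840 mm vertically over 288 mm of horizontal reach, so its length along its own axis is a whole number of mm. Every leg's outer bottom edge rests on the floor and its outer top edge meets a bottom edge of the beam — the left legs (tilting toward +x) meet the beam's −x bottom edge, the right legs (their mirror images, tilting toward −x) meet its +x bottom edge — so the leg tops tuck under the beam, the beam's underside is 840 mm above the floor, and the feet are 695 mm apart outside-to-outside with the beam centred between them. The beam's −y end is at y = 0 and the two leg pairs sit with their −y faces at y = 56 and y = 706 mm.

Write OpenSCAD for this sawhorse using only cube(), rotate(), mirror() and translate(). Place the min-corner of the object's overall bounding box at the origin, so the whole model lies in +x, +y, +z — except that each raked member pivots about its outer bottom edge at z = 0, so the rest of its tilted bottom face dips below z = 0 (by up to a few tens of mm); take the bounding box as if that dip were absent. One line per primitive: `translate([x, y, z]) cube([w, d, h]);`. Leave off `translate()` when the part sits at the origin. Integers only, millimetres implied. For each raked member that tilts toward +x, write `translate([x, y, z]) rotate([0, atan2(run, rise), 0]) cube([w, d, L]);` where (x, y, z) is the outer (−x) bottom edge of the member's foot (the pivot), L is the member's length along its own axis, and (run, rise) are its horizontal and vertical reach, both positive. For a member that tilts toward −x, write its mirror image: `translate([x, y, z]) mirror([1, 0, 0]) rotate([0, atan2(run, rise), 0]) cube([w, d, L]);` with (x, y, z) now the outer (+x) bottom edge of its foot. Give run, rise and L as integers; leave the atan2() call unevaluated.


// leg length = √(288² + 840²) = 888
// right-leg outer foot x = 2·288 + 119 = 695
// beam min-corner = (288, 0, 840)
translate([288, 0, 840]) cube([119, 799, 89]);
translate([0, 56, 0]) rotate([0, atan2(288, 840), 0]) cube([34, 37, 888]);
translate([695, 56, 0]) mirror([1, 0, 0]) rotate([0, atan2(288, 840), 0]) cube([34, 37, 888]);
translate([0, 706, 0]) rotate([0, atan2(288, 840), 0]) cube([34, 37, 888]);
translate([695, 706, 0]) mirror([1, 0, 0]) rotate([0, atan2(288, 840), 0]) cube([34, 37, 888]);


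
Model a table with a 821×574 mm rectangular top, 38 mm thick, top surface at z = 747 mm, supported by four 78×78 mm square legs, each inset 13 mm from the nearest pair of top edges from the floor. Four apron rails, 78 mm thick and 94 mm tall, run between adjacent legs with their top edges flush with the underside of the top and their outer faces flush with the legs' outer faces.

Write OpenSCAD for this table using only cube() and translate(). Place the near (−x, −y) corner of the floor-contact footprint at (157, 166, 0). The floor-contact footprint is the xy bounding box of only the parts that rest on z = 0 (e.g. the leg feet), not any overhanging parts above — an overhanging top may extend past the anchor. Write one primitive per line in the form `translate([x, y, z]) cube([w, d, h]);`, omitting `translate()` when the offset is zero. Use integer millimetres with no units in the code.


translate([144, 153, 709]) cube([821, 574, 38]);
translate([157, 166, 0]) cube([78, 78, 709]);
translate([874, 166, 0]) cube([78, 78, 709]);
translate([157, 636, 0]) cube([78, 78, 709]);
translate([874, 636, 0]) cube([78, 78, 709]);
translate([235, 166, 615]) cube([639, 78, 94]);
translate([235, 636, 615]) cube([639, 78, 94]);
translate([157, 244, 615]) cube([78, 392, 94]);
translate([874, 244, 615]) cube([78, 392, 94]);


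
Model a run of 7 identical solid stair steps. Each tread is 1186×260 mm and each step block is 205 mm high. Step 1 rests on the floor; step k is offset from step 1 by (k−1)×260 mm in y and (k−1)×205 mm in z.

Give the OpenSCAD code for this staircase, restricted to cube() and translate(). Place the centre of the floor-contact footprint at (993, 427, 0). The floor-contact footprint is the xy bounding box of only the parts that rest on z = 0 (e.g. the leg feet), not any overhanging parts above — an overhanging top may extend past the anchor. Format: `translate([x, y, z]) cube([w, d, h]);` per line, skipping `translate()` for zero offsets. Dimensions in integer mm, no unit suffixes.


translate([400, 297, 0]) cube([1186, 260, 205]);
translate([400, 557, 205]) cube([1186, 260, 205]);
translate([400, 817, 410]) cube([1186, 260, 205]);
translate([400, 1077, 615]) cube([1186, 260, 205]);
translate([400, 1337, 820]) cube([1186, 260, 205]);
translate([400, 1597, 1025]) cube([1186, 260, 205]);
translate([400, 1857, 1230]) cube([1186, 260, 205]);


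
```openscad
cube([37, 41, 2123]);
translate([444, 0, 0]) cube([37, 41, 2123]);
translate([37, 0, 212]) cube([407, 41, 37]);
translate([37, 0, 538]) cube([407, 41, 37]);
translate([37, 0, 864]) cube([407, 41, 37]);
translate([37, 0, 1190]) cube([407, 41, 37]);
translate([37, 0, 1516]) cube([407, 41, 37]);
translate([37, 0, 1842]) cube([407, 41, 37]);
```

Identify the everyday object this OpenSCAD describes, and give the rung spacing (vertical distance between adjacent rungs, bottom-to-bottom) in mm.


A ladder. The rung spacing is 326 mm.

Two tall 37×41 posts with 6 short bars between them — a ladder. Adjacent rungs sit at z = 212 and z = 538, so the spacing is 538 − 212 = 326 mm.


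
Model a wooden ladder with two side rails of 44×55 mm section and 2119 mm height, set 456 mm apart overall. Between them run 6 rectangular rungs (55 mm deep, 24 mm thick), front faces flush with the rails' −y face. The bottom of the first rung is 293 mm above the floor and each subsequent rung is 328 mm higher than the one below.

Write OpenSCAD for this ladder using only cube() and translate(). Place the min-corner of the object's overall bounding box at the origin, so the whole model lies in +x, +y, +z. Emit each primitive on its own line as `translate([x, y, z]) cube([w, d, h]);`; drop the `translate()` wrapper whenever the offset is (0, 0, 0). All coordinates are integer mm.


cube([44, 55, 2119]);
translate([412, 0, 0]) cube([44, 55, 2119]);
translate([44, 0, 293]) cube([368, 55, 24]);
translate([44, 0, 621]) cube([368, 55, 24]);
translate([44, 0, 949]) cube([368, 55, 24]);
translate([44, 0, 1277]) cube([368, 55, 24]);
translate([44, 0, 1605]) cube([368, 55, 24]);
translate([44, 0, 1933]) cube([368, 55, 24]);


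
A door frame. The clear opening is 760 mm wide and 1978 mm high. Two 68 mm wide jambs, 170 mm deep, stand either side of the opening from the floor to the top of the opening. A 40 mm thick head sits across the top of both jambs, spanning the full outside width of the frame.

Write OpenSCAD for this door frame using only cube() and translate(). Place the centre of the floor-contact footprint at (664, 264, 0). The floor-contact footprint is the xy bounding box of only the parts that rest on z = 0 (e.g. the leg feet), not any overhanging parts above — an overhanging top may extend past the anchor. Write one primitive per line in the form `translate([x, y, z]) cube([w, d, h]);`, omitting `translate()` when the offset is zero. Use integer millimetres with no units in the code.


translate([216, 179, 0]) cube([68, 170, 1978]);
translate([1044, 179, 0]) cube([68, 170, 1978]);
translate([216, 179, 1978]) cube([896, 170, 40]);


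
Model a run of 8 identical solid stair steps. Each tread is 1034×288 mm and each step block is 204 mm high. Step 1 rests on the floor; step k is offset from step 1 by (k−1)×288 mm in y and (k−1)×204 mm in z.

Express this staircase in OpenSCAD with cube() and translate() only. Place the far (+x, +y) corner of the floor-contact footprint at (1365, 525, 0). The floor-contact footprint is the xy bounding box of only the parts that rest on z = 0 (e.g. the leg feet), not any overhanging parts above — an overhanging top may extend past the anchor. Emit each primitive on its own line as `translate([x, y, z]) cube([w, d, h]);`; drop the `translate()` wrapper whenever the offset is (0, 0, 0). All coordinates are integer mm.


translate([331, 237, 0]) cube([1034, 288, 204]);
translate([331, 525, 204]) cube([1034, 288, 204]);
translate([331, 813, 408]) cube([1034, 288, 204]);
translate([331, 1101, 612]) cube([1034, 288, 204]);
translate([331, 1389, 816]) cube([1034, 288, 204]);
translate([331, 1677, 1020]) cube([1034, 288, 204]);
translate([331, 1965, 1224]) cube([1034, 288, 204]);
translate([331, 2253, 1428]) cube([1034, 288, 204]);


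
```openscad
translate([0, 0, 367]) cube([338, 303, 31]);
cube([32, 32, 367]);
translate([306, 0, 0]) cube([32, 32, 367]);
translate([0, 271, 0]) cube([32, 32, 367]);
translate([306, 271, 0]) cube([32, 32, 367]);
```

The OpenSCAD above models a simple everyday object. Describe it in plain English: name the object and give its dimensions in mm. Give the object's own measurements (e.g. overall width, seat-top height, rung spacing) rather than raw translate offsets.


A simple wooden stool: a rectangular seat 338 mm (x) by 303 mm (y), 31 mm thick, top face at z = 398 mm, on four square legs, each 32×32 mm in cross-section. The legs rest on z = 0, each flush with a corner of the seat.


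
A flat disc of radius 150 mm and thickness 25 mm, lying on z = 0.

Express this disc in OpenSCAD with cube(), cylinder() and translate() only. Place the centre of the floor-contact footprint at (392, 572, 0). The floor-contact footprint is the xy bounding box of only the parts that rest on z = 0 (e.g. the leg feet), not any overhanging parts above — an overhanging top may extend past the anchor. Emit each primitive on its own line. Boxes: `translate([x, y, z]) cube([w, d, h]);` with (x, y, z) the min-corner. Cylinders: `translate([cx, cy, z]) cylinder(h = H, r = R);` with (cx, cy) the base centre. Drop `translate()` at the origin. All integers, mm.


translate([392, 572, 0]) cylinder(h = 25, r = 150);


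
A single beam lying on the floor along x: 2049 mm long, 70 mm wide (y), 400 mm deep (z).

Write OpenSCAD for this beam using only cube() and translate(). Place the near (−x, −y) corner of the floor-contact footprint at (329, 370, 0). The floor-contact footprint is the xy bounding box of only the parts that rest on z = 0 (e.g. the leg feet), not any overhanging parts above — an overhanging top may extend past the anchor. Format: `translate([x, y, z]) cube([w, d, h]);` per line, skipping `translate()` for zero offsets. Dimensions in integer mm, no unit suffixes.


translate([329, 370, 0]) cube([2049, 70, 400]);


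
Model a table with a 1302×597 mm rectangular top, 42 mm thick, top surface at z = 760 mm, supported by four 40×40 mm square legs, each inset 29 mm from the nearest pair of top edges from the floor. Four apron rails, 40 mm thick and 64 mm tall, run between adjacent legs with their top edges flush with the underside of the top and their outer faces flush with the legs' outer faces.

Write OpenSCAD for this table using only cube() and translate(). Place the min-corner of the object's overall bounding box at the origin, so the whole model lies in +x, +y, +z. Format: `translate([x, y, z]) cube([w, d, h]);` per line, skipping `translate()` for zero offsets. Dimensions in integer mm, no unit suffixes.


// leg_h = 760 - 42 = 718
// apron z = 718 - 64 = 654
translate([0, 0, 718]) cube([1302, 597, 42]);
translate([29, 29, 0]) cube([40, 40, 718]);
translate([1233, 29, 0]) cube([40, 40, 718]);
translate([29, 528, 0]) cube([40, 40, 718]);
translate([1233, 528, 0]) cube([40, 40, 718]);
translate([69, 29, 654]) cube([1164, 40, 64]);
translate([69, 528, 654]) cube([1164, 40, 64]);
translate([29, 69, 654]) cube([40, 459, 64]);
translate([1233, 69, 654]) cube([40, 459, 64]);


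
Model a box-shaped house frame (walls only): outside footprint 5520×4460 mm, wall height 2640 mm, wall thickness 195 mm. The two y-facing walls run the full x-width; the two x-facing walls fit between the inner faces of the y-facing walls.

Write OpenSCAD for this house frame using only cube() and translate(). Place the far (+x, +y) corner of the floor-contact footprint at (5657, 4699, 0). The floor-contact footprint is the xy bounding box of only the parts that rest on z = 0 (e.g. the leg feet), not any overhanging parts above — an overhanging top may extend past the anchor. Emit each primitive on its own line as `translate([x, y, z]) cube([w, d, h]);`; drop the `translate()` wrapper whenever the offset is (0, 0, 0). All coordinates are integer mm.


translate([137, 239, 0]) cube([5520, 195, 2640]);
translate([137, 4504, 0]) cube([5520, 195, 2640]);
translate([137, 434, 0]) cube([195, 4070, 2640]);
translate([5462, 434, 0]) cube([195, 4070, 2640]);


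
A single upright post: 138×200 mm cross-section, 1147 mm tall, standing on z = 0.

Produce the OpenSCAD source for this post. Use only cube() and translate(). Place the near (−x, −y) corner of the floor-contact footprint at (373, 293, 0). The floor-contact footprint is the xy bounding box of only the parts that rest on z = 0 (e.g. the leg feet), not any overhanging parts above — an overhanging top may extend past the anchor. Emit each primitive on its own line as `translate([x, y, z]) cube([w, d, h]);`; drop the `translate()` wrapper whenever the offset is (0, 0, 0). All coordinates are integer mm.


translate([373, 293, 0]) cube([138, 200, 1147]);


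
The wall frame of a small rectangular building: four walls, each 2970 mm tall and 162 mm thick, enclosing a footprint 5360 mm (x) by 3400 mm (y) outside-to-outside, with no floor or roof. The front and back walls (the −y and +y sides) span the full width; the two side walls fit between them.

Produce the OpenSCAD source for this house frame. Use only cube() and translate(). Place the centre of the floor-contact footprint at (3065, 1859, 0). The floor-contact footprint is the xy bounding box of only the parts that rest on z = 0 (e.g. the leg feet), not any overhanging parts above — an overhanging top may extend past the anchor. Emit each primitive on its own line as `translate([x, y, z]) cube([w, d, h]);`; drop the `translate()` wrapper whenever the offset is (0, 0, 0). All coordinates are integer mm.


translate([385, 159, 0]) cube([5360, 162, 2970]);
translate([385, 3397, 0]) cube([5360, 162, 2970]);
translate([385, 321, 0]) cube([162, 3076, 2970]);
translate([5583, 321, 0]) cube([162, 3076, 2970]);


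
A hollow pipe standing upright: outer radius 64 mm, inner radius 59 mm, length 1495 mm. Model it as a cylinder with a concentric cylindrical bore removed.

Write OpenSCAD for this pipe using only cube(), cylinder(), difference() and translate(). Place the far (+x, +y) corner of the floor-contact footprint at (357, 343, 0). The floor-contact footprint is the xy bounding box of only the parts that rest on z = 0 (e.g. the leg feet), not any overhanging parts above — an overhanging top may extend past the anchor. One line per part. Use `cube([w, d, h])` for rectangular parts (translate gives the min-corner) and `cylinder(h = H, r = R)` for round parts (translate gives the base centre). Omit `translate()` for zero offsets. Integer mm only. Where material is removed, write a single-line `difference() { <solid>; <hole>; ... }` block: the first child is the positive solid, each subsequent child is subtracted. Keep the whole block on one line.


difference() { translate([293, 279, 0]) cylinder(h = 1495, r = 64); translate([293, 279, 0]) cylinder(h = 1495, r = 59); }


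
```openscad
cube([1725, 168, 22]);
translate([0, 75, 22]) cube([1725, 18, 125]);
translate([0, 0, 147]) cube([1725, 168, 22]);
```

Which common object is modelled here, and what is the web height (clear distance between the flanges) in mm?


An I-beam. The web height is 125 mm.

Two wide flanges with a thin centred web — an I-beam. Overall 169 mm minus two 22 mm flanges gives a web of 169 − 2·22 = 125 mm.


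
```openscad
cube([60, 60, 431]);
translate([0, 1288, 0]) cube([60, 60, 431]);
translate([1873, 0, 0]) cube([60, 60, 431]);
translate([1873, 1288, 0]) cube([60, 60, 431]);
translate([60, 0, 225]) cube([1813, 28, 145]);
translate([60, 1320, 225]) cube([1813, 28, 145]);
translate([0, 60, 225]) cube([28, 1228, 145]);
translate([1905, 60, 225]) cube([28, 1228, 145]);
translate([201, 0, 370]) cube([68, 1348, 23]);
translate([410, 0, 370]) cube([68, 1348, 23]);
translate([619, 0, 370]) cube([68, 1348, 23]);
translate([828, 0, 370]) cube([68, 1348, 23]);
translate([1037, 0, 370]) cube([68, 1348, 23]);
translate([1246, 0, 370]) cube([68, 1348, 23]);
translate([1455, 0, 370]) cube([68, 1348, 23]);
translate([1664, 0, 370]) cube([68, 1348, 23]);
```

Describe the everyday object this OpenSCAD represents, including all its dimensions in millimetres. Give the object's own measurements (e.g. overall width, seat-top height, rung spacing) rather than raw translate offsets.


A bed frame 1933 mm long (x) by 1348 mm wide (y). Four 60×60 mm corner posts, 431 mm tall, at the corners of the footprint. Four rails of 28 mm thickness and 145 mm height run between adjacent posts with their undersides at z = 225 mm, their outer faces flush with the outside of the frame (the two x-running rails run between the posts' inner faces; the two y-running rails run between the posts' inner faces). 8 slats, each 68 mm wide (x) and 23 mm thick, lie across the top of the two x-running rails, running the full 1348 mm width of the frame in y; along x they sit between the end posts with a 141 mm gap after the −x posts and between neighbouring slats and before the +x posts.


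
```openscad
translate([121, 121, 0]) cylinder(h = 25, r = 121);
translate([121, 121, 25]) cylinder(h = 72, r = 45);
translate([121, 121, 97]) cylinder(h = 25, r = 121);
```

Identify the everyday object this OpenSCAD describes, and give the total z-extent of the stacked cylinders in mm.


A spool. The overall height is 122 mm.

Three coaxial cylinders, large–small–large — a spool. Two 25 mm flanges and a 72 mm core give 25 + 72 + 25 = 122 mm.


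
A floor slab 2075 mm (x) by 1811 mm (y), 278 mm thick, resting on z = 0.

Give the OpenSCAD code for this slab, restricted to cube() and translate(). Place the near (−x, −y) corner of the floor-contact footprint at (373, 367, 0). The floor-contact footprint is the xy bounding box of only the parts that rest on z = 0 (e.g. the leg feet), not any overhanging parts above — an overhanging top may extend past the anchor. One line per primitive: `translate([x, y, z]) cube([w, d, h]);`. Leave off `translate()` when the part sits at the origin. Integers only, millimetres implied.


translate([373, 367, 0]) cube([2075, 1811, 278]);


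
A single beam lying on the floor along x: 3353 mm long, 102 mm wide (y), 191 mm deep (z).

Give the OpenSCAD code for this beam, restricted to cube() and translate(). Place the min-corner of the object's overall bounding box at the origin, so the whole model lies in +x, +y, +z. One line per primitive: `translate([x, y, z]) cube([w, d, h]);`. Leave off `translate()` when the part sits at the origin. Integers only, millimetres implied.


cube([3353, 102, 191]);


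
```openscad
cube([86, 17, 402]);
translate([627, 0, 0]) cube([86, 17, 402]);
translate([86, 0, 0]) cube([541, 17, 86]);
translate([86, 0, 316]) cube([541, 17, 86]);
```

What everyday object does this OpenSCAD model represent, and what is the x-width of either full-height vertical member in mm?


A picture frame. The border width is 86 mm.

Four thin pieces enclosing a rectangular opening — a picture frame. The two full-height stiles are 402 mm tall; the top rail sits at z = 316 and is 86 mm tall, so the border above the opening is 402 − 316 = 86 mm, matching the stile x-width.


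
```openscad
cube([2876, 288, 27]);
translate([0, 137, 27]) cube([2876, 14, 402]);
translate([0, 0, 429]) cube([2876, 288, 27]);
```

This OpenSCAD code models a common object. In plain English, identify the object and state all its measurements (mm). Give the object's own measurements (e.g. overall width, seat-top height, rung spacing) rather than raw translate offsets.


An I-beam lying along x, 2876 mm long. Overall section height 456 mm. Two flanges 288 mm wide (y) and 27 mm thick, one on the floor and one at the top; a web 14 mm thick runs between them, centred on the flange width.


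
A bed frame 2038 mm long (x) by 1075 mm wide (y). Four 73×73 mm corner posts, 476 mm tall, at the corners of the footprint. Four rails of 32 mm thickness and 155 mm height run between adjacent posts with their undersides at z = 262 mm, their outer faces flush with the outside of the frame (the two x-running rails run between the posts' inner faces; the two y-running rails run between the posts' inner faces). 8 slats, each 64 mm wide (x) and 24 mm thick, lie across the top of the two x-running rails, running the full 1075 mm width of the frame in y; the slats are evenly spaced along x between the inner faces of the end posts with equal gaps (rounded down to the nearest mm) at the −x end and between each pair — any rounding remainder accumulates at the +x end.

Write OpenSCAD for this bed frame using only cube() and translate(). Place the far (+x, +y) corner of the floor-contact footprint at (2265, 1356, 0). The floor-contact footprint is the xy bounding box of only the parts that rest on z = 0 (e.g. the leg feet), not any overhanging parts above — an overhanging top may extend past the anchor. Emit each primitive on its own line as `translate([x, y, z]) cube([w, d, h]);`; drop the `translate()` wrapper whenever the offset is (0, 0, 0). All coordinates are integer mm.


translate([227, 281, 0]) cube([73, 73, 476]);
translate([227, 1283, 0]) cube([73, 73, 476]);
translate([2192, 281, 0]) cube([73, 73, 476]);
translate([2192, 1283, 0]) cube([73, 73, 476]);
translate([300, 281, 262]) cube([1892, 32, 155]);
translate([300, 1324, 262]) cube([1892, 32, 155]);
translate([227, 354, 262]) cube([32, 929, 155]);
translate([2233, 354, 262]) cube([32, 929, 155]);
translate([453, 281, 417]) cube([64, 1075, 24]);
translate([670, 281, 417]) cube([64, 1075, 24]);
translate([887, 281, 417]) cube([64, 1075, 24]);
translate([1104, 281, 417]) cube([64, 1075, 24]);
translate([1321, 281, 417]) cube([64, 1075, 24]);
translate([1538, 281, 417]) cube([64, 1075, 24]);
translate([1755, 281, 417]) cube([64, 1075, 24]);
translate([1972, 281, 417]) cube([64, 1075, 24]);


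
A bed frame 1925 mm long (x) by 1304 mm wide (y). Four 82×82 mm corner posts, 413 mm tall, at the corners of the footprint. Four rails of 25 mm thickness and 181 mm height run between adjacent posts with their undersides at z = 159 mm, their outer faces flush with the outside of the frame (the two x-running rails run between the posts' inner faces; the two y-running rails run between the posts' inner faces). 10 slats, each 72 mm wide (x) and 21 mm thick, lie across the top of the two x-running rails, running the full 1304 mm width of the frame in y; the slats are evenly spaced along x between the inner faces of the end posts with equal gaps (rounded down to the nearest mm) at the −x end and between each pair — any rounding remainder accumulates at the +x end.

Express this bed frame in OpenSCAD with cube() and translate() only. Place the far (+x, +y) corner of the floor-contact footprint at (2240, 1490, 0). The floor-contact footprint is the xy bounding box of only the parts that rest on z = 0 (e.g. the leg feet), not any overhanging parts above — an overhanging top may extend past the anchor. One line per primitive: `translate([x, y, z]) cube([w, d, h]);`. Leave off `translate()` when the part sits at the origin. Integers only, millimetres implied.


translate([315, 186, 0]) cube([82, 82, 413]);
translate([315, 1408, 0]) cube([82, 82, 413]);
translate([2158, 186, 0]) cube([82, 82, 413]);
translate([2158, 1408, 0]) cube([82, 82, 413]);
translate([397, 186, 159]) cube([1761, 25, 181]);
translate([397, 1465, 159]) cube([1761, 25, 181]);
translate([315, 268, 159]) cube([25, 1140, 181]);
translate([2215, 268, 159]) cube([25, 1140, 181]);
translate([491, 186, 340]) cube([72, 1304, 21]);
translate([657, 186, 340]) cube([72, 1304, 21]);
translate([823, 186, 340]) cube([72, 1304, 21]);
translate([989, 186, 340]) cube([72, 1304, 21]);
translate([1155, 186, 340]) cube([72, 1304, 21]);
translate([1321, 186, 340]) cube([72, 1304, 21]);
translate([1487, 186, 340]) cube([72, 1304, 21]);
translate([1653, 186, 340]) cube([72, 1304, 21]);
translate([1819, 186, 340]) cube([72, 1304, 21]);
translate([1985, 186, 340]) cube([72, 1304, 21]);


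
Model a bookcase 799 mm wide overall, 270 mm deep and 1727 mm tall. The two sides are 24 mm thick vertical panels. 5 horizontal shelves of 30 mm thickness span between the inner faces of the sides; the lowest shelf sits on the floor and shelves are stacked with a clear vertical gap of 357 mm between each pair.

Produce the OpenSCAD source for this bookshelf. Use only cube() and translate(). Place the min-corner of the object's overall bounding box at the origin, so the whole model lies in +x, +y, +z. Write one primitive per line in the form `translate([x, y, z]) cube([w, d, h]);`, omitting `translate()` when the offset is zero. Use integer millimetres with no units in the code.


cube([24, 270, 1727]);
translate([775, 0, 0]) cube([24, 270, 1727]);
translate([24, 0, 0]) cube([751, 270, 30]);
translate([24, 0, 387]) cube([751, 270, 30]);
translate([24, 0, 774]) cube([751, 270, 30]);
translate([24, 0, 1161]) cube([751, 270, 30]);
translate([24, 0, 1548]) cube([751, 270, 30]);


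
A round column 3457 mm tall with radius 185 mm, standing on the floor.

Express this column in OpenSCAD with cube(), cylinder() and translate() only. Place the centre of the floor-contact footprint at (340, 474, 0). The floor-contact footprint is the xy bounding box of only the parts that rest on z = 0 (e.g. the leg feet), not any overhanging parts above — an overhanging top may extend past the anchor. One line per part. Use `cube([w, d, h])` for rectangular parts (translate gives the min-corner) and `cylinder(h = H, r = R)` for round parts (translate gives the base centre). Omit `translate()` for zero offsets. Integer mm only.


translate([340, 474, 0]) cylinder(h = 3457, r = 185);


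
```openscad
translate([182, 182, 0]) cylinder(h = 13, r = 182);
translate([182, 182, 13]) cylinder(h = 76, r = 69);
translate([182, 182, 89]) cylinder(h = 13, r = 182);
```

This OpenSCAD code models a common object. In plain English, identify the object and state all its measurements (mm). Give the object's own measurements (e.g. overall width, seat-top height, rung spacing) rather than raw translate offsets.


A spool: two coaxial disc flanges of radius 182 mm and thickness 13 mm, joined by a core cylinder of radius 69 mm and height 76 mm. The lower flange rests on z = 0 and the three cylinders share a vertical axis.


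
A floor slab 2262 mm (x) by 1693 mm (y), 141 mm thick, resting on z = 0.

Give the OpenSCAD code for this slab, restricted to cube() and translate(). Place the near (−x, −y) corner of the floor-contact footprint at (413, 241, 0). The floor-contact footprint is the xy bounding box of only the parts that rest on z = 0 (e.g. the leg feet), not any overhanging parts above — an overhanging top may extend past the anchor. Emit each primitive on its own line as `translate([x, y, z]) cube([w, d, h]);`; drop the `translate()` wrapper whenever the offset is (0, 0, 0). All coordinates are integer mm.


translate([413, 241, 0]) cube([2262, 1693, 141]);


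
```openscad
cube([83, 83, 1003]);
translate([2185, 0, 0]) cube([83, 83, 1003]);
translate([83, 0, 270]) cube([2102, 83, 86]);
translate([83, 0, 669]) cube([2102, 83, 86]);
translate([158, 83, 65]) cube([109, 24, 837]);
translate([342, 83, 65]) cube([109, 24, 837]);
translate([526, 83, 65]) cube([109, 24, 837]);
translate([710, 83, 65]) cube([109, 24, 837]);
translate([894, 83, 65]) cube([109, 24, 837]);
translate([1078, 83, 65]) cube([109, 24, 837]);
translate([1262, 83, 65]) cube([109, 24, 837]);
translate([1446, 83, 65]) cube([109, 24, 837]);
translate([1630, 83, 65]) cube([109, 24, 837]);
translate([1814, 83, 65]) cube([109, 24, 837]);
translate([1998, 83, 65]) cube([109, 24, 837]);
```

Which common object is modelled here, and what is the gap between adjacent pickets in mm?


A fence section. The picket gap is 75 mm.

Two posts, two rails, 11 pickets — a fence section. Span 2102 mm holds 11 pickets of 109 mm with 12 equal gaps: ⌊(2102 − 11·109) / 12⌋ = 75 mm.


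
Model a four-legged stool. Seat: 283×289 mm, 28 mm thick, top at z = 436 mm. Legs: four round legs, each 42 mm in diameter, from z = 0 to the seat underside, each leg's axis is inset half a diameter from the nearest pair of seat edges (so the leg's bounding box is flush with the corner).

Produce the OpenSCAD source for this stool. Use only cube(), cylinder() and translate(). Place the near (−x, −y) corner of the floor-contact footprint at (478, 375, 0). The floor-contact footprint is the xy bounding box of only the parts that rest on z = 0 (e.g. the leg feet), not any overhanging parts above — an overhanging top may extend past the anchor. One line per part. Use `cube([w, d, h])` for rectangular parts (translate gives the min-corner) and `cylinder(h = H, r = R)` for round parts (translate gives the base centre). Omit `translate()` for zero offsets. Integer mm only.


translate([478, 375, 408]) cube([283, 289, 28]);
translate([499, 396, 0]) cylinder(h = 408, r = 21);
translate([740, 396, 0]) cylinder(h = 408, r = 21);
translate([499, 643, 0]) cylinder(h = 408, r = 21);
translate([740, 643, 0]) cylinder(h = 408, r = 21);


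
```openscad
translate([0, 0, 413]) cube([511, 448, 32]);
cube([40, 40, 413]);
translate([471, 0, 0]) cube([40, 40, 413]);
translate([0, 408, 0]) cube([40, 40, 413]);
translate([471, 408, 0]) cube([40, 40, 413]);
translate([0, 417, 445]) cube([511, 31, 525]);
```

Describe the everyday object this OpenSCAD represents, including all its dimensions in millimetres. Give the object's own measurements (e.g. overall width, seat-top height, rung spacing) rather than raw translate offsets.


A chair. The seat is a 511×448×32 mm slab with its top at z = 445 mm, on four 40×40 mm corner legs (flush with the seat edges, standing on z = 0). A flat backrest 31 mm thick, 525 mm tall, spans the full seat width and rises from the seat top along its +y edge, rear face flush with the rear of the seat.


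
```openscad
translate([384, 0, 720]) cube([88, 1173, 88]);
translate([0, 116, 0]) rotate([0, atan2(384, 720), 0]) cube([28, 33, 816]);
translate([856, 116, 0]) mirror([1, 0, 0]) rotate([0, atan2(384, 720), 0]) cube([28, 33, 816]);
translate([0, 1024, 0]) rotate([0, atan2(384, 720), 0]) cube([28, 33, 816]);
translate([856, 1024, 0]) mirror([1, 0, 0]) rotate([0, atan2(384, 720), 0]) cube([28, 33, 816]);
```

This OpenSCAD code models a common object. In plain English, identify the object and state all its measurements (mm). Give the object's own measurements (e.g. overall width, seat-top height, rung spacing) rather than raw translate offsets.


A sawhorse. A 88×1173×88 mm beam (x, y, z) sits on two A-frame leg pairs. Each pair is two raked legs of 28×33 mm section (33 mm along y) splaying symmetrically in x. Each leg rises 720 mm vertically over 384 mm of horizontal reach and is 816 mm long along its own axis. Every leg's outer bottom edge rests on the floor and its outer top edge meets a bottom edge of the beam — the left legs (tilting toward +x) meet the beam's −x bottom edge, the right legs (their mirror images, tilting toward −x) meet its +x bottom edge — so the leg tops tuck under the beam, the beam's underside is 720 mm above the floor, and the feet are 856 mm apart outside-to-outside with the beam centred between them. The two leg pairs are set in 116 mm from either end of the beam.


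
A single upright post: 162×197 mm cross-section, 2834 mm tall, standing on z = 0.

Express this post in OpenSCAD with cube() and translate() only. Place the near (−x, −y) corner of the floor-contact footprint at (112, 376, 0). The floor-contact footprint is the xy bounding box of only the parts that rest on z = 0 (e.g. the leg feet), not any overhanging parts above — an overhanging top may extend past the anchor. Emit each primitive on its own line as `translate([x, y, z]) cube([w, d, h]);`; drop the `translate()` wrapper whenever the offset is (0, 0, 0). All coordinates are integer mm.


translate([112, 376, 0]) cube([162, 197, 2834]);


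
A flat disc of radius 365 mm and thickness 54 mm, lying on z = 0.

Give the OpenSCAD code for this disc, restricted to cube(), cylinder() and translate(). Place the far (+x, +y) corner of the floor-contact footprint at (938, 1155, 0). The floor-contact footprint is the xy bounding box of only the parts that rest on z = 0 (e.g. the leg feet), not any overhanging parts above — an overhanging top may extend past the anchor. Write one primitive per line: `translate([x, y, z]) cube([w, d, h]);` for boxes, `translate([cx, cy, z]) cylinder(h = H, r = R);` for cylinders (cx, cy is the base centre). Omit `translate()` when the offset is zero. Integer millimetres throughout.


translate([573, 790, 0]) cylinder(h = 54, r = 365);


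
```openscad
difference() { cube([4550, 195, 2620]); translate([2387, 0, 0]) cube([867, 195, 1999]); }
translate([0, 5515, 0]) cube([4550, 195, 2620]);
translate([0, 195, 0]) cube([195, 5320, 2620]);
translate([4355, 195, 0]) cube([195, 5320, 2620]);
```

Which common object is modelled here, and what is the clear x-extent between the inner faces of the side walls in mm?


A single room. The interior width is 4160 mm.

Four walls enclosing a rectangle with a door in the front wall — a room. Outside width 4550 minus two 195 mm walls gives 4160 mm.


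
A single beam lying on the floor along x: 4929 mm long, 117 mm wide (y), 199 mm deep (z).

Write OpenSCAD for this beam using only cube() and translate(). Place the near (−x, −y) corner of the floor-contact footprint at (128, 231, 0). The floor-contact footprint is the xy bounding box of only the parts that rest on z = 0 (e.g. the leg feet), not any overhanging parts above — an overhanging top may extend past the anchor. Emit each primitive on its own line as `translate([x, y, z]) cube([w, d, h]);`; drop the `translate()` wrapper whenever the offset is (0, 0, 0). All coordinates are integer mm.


translate([128, 231, 0]) cube([4929, 117, 199]);


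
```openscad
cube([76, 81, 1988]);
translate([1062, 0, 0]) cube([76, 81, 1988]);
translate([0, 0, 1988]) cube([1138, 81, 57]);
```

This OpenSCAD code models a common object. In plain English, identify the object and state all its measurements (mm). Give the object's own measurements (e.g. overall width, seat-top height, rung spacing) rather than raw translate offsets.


A door frame. The clear opening is 986 mm wide and 1988 mm high. Two 76 mm wide jambs, 81 mm deep, stand either side of the opening from the floor to the top of the opening. A 57 mm thick head sits across the top of both jambs, spanning the full outside width of the frame.


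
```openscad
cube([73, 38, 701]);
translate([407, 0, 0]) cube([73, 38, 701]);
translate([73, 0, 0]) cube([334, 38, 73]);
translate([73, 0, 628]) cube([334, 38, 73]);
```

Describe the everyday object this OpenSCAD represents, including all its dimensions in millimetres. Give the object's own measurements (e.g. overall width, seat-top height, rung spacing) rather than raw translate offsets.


A rectangular picture frame lying in the x–z plane (depth along y). The opening is 334 mm wide (x) by 555 mm tall (z), surrounded by a border 73 mm wide on all four sides. The frame is 38 mm deep and is made of two full-height vertical stiles with two horizontal rails fitted between them.


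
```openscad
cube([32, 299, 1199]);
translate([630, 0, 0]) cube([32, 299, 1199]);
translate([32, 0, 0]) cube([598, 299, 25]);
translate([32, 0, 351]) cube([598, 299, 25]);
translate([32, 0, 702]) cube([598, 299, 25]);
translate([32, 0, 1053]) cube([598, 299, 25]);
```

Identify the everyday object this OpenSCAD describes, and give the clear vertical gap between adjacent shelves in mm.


A bookshelf. The clear shelf gap is 326 mm.

Two tall side panels with 4 horizontal boards between them — a bookshelf. The first two shelf undersides are at z = 0 and z = 351; with shelf thickness 25, the clear gap is 351 − 0 − 25 = 326 mm.


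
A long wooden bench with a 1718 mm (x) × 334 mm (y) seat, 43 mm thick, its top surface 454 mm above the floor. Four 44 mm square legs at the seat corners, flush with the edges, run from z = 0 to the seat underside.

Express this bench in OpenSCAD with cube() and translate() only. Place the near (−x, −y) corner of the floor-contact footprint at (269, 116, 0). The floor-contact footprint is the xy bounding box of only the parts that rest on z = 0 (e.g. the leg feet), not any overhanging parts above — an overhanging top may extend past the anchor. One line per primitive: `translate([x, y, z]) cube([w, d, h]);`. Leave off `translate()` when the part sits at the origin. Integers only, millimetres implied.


translate([269, 116, 411]) cube([1718, 334, 43]);
translate([269, 116, 0]) cube([44, 44, 411]);
translate([269, 406, 0]) cube([44, 44, 411]);
translate([1943, 116, 0]) cube([44, 44, 411]);
translate([1943, 406, 0]) cube([44, 44, 411]);


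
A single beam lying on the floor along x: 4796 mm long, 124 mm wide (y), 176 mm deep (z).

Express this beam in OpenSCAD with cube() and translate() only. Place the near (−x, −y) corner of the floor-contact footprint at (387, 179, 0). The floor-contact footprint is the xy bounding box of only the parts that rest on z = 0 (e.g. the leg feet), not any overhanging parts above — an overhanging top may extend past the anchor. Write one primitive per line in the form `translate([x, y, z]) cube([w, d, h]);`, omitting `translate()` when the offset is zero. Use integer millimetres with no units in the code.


translate([387, 179, 0]) cube([4796, 124, 176]);


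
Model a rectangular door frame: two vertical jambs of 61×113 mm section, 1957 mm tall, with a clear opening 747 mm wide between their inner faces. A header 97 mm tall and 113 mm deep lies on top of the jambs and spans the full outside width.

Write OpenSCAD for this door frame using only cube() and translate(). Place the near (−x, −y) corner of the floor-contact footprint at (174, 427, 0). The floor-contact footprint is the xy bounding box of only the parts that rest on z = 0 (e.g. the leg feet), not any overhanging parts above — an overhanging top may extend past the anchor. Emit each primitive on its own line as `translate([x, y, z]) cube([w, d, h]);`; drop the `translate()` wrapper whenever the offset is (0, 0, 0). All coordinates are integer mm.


translate([174, 427, 0]) cube([61, 113, 1957]);
translate([982, 427, 0]) cube([61, 113, 1957]);
translate([174, 427, 1957]) cube([869, 113, 97]);


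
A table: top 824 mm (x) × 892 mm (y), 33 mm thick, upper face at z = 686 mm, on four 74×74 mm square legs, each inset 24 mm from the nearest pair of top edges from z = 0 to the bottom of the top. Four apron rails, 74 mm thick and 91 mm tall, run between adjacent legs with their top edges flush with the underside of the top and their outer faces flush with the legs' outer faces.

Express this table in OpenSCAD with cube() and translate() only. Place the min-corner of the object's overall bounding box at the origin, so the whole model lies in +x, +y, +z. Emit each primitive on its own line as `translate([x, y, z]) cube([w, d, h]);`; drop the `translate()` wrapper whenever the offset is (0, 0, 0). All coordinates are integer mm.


translate([0, 0, 653]) cube([824, 892, 33]);
translate([24, 24, 0]) cube([74, 74, 653]);
translate([726, 24, 0]) cube([74, 74, 653]);
translate([24, 794, 0]) cube([74, 74, 653]);
translate([726, 794, 0]) cube([74, 74, 653]);
translate([98, 24, 562]) cube([628, 74, 91]);
translate([98, 794, 562]) cube([628, 74, 91]);
translate([24, 98, 562]) cube([74, 696, 91]);
translate([726, 98, 562]) cube([74, 696, 91]);
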